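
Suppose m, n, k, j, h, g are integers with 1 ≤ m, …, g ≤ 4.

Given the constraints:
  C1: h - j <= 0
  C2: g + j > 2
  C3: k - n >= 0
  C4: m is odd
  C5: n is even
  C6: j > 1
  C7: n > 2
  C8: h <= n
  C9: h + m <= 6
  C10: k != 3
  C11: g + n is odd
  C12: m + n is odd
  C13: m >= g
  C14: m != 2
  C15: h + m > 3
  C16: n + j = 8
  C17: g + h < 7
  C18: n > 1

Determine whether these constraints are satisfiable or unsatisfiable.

Satisfiable

One satisfying assignment is m = 1, n = 4, k = 4, j = 4, h = 4, g = 1.
For the less obvious constraints — constraint 1: h - j = 0; constraint 2: g + j = 5 — and the others hold by inspection.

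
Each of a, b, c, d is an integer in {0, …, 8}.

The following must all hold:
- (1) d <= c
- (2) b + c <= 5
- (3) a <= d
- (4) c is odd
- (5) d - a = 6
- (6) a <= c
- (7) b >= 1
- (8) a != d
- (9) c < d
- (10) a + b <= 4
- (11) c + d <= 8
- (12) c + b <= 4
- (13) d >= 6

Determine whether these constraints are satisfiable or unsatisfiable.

Unsatisfiable

From constraint 7: b ≥ 1. From constraints 1 and 13: c ≥ d ≥ 6. Hence b + c ≥ 7. But constraint 2 requires b + c ≤ 5, and 5 < 7. Contradiction.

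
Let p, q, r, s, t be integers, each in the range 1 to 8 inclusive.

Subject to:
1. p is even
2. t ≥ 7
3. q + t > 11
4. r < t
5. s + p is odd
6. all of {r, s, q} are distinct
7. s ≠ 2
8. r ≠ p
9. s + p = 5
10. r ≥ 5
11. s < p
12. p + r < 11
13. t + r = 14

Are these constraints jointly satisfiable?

Take p = 4, q = 5, r = 6, s = 1, t = 8. Then constraint 3: q + t = 13; constraint 9: s + p = 5, and every other listed constraint is also met.

Satisfiable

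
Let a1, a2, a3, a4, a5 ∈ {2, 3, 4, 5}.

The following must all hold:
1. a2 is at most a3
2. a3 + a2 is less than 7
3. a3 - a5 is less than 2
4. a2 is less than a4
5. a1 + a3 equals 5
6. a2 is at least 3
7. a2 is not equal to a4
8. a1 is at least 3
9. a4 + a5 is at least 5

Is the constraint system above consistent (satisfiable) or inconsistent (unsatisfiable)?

Unsatisfiable

From constraint 8: a1 ≥ 3. From constraints 1 and 6: a3 ≥ a2 ≥ 3. Hence a1 + a3 ≥ 6. But constraint 5 requires a1 + a3 = 5, and 5 < 6. Contradiction.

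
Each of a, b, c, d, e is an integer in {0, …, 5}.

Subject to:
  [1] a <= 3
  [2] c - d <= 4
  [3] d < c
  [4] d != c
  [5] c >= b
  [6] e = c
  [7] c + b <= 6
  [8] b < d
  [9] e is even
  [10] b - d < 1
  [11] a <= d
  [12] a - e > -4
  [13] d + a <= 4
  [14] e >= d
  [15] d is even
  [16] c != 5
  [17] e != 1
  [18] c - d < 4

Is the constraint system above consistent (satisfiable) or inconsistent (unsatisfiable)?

Satisfiable

The assignment a = 1, b = 0, c = 4, d = 2, e = 4 works:
  constraint 2 holds since c - d = 2.
  constraint 7 holds since c + b = 4.
  constraint 10 holds since b - d = -2.
The rest check out directly.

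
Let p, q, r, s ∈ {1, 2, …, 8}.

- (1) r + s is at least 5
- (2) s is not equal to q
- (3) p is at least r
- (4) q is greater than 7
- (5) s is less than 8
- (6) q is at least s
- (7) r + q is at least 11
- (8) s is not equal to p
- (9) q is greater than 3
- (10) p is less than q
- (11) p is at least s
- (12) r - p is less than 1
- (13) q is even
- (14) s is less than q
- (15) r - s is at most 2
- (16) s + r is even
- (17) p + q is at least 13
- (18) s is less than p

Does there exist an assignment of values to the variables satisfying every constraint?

One satisfying assignment is p = 5, q = 8, r = 3, s = 3.
For the less obvious constraints — constraint 1: r + s = 6; constraint 7: r + q = 11 — and the others hold by inspection.

Satisfiable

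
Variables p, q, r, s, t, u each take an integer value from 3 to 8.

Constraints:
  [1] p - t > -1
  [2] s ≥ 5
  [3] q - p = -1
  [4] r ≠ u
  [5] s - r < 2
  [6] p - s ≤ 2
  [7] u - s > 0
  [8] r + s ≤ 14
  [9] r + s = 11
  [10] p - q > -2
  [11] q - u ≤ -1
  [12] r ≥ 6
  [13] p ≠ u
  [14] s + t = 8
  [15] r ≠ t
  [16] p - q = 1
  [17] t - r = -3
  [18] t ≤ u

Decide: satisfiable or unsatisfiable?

Satisfiable

The assignment p = 4, q = 3, r = 6, s = 5, t = 3, u = 7 works:
  constraint 1 holds since p - t = 1.
  constraint 3 holds since q - p = -1.
The rest check out directly.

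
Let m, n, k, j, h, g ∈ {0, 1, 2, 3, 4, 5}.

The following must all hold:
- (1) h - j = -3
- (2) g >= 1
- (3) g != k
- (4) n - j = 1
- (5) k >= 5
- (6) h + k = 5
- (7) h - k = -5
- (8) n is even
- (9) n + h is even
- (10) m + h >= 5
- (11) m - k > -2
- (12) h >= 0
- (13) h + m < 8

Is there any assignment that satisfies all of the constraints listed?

Setting (m, n, k, j, h, g) = (5, 4, 5, 3, 0, 1) satisfies everything: constraint 1: h - j = -3; constraint 4: n - j = 1; constraint 6: h + k = 5, and the others follow.

Satisfiable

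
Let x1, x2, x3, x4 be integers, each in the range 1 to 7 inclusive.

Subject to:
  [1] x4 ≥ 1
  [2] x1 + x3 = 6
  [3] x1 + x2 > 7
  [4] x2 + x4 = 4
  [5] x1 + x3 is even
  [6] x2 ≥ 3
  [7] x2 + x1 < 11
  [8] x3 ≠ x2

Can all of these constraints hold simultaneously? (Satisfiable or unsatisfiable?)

Satisfiable

Try x1 = 5, x2 = 3, x3 = 1, x4 = 1.
Check constraint 2: x1 + x3 = 6; constraint 3: x1 + x2 = 8. The remaining constraints are straightforward to verify.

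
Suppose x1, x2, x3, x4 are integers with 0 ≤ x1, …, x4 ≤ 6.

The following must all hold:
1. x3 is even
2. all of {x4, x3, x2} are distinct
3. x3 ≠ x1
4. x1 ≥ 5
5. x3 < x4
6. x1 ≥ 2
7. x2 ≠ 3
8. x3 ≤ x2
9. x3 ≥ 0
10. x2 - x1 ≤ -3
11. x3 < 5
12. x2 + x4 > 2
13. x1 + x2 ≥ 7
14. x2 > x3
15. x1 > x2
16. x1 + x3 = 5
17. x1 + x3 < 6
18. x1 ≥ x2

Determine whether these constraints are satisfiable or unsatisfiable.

Satisfiable

Try x1 = 5, x2 = 2, x3 = 0, x4 = 1.
Check constraint 10: x2 - x1 = -3; constraint 12: x2 + x4 = 3; constraint 13: x1 + x2 = 7. The remaining constraints are straightforward to verify.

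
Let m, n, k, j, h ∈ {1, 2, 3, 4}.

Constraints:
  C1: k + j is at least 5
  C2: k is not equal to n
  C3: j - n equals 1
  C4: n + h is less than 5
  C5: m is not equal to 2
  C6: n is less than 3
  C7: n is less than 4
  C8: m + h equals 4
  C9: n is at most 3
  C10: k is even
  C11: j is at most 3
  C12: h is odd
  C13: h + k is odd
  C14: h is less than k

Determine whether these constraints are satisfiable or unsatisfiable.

Take m = 3, n = 2, k = 4, j = 3, h = 1. Then constraint 1: k + j = 7; constraint 3: j - n = 1; constraint 4: n + h = 3, and every other listed constraint is also met.

Satisfiable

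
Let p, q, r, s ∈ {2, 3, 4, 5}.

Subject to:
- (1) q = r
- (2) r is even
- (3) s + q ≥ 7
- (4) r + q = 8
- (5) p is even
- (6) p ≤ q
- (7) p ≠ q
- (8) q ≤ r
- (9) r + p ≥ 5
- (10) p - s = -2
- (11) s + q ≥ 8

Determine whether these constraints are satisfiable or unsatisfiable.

Satisfiable

Setting (p, q, r, s) = (2, 4, 4, 4) satisfies everything: constraint 3: s + q = 8; constraint 4: r + q = 8, and the others follow.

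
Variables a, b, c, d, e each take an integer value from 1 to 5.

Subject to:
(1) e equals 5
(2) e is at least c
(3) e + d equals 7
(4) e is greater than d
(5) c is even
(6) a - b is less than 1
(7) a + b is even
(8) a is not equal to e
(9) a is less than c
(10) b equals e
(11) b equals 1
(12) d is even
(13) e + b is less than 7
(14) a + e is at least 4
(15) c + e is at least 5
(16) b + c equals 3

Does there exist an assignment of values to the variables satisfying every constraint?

Constraint 11 fixes b = 1 and constraint 1 fixes e = 5, but constraint 10 requires b = e. Since 1 ≠ 5, contradiction.

Unsatisfiable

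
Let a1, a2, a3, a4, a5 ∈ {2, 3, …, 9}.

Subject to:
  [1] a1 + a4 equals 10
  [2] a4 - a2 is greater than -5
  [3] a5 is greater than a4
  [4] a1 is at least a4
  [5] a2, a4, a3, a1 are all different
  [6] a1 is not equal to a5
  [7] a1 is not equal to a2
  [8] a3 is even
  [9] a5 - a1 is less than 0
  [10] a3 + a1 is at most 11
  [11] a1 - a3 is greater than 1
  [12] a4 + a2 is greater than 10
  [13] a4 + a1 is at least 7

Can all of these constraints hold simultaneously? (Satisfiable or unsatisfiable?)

Try a1 = 6, a2 = 7, a3 = 2, a4 = 4, a5 = 5.
Check constraint 1: a1 + a4 = 10; constraint 2: a4 - a2 = -3. The remaining constraints are straightforward to verify.

Satisfiable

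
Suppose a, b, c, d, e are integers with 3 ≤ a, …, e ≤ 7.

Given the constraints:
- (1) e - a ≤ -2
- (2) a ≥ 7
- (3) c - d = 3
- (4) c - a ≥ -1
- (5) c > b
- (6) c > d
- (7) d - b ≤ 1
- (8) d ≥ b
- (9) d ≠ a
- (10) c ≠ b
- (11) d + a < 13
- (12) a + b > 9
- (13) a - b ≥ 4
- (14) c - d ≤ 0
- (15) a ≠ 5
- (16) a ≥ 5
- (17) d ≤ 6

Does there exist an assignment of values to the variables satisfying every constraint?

Constraints 4, 7, 13, and 14 give b − d ≥ -1, d − c ≥ 0, c − a ≥ -1, a − b ≥ 4.
Adding all 4 inequalities: the left sides telescope to 0, and the right sides sum to (-1) + 0 + (-1) + 4 = 2. So 0 ≥ 2, which is false.

Unsatisfiable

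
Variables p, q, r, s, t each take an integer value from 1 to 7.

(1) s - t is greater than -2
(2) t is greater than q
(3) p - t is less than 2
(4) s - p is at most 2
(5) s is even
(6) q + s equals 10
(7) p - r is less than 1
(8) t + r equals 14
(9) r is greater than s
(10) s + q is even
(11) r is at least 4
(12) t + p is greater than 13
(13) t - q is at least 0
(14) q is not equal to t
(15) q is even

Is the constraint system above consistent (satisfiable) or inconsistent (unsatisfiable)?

Satisfiable

Setting (p, q, r, s, t) = (7, 4, 7, 6, 7) satisfies everything: constraint 1: s - t = -1; constraint 3: p - t = 0; constraint 4: s - p = -1, and the others follow.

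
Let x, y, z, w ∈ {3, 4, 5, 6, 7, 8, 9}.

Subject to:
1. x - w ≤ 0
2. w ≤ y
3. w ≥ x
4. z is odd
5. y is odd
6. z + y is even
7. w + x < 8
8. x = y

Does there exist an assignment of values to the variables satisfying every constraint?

Try x = 3, y = 3, z = 7, w = 3.
Check constraint 1: x - w = 0; constraint 7: w + x = 6. The remaining constraints are straightforward to verify.

Satisfiable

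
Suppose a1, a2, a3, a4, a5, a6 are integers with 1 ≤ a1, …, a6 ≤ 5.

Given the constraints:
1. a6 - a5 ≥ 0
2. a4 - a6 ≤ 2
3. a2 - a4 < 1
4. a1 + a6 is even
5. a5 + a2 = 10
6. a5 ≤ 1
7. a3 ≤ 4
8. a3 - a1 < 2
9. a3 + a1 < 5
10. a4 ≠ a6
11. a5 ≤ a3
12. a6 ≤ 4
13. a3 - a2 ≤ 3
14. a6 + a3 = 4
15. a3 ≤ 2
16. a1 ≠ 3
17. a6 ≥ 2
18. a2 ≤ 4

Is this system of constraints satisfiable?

From constraints 7 and 11: a5 ≤ a3 ≤ 4. From constraint 18: a2 ≤ 4. Hence a5 + a2 ≤ 8. But constraint 5 requires a5 + a2 = 10, and 10 > 8. Contradiction.

Unsatisfiable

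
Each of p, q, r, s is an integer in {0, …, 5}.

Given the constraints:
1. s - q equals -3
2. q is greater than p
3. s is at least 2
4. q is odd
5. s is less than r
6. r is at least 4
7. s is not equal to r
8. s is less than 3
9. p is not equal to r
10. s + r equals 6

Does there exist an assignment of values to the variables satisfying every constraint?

Satisfiable

Try p = 1, q = 5, r = 4, s = 2.
Check constraint 1: s - q = -3; constraint 4: q = 5 is odd; constraint 10: s + r = 6. The remaining constraints are straightforward to verify.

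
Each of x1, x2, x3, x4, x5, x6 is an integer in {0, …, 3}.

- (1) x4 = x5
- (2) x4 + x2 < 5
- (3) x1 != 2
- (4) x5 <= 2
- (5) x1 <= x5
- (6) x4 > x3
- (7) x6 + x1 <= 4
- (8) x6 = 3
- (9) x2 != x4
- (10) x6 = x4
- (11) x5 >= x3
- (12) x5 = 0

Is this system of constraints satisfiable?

Unsatisfiable

Constraint 8 fixes x6 = 3 and constraint 12 fixes x5 = 0. Constraints 1 and 10 give x6 = x4 = x5, so x6 = x5. But 3 ≠ 0 — contradiction.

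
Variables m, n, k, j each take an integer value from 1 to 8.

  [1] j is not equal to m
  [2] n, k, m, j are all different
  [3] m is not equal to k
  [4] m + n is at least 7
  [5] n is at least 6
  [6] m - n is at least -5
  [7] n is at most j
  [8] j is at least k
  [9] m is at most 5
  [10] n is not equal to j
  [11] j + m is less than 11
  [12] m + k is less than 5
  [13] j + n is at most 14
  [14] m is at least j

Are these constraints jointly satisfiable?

Unsatisfiable

From constraints 5 and 7: j ≥ n and n ≥ 6, so j ≥ 6. From constraints 9 and 14: j ≤ m and m ≤ 5, so j ≤ 5. But 5 < 6, so no value of j works.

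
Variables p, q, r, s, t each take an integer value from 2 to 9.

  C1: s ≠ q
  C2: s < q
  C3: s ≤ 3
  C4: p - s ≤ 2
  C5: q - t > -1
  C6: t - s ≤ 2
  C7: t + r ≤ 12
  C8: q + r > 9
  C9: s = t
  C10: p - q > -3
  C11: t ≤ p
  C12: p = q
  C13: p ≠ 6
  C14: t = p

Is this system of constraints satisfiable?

Unsatisfiable

From constraints 9, 12, and 14, s = t = p = q, so s = q. But constraint 1 says s ≠ q. Contradiction.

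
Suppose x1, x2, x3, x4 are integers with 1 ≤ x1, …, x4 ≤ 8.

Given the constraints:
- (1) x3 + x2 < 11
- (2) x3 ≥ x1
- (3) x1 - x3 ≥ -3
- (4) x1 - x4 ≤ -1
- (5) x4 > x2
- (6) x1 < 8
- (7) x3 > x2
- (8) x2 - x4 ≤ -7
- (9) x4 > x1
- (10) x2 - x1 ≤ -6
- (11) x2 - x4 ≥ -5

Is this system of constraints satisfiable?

Constraints 4, 10, and 11 give x1 − x2 ≥ 6, x2 − x4 ≥ -5, x4 − x1 ≥ 1.
Adding all 3 inequalities: the left sides telescope to 0, and the right sides sum to 6 + (-5) + 1 = 2. So 0 ≥ 2, which is false.

Unsatisfiable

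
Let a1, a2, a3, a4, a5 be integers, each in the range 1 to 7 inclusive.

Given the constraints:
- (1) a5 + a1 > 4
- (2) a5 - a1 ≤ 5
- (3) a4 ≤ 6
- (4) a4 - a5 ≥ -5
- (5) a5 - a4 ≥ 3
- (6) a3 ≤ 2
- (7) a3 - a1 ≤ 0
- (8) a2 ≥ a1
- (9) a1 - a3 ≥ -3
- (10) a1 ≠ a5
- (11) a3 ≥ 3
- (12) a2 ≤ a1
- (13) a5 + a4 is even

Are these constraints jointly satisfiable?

From constraint 11: a3 ≥ 3. From constraint 6: a3 ≤ 2. But 2 < 3, so no value of a3 works.

Unsatisfiable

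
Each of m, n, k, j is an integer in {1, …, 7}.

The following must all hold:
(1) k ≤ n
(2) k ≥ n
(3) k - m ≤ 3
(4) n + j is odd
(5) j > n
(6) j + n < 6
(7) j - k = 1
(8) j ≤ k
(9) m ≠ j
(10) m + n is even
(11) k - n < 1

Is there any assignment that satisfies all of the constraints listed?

Constraints 1, 5, and 8 give j ≤ k, k ≤ n, n < j. Chaining: j ≤ k ≤ n < j, which forces j < j — impossible.

Unsatisfiable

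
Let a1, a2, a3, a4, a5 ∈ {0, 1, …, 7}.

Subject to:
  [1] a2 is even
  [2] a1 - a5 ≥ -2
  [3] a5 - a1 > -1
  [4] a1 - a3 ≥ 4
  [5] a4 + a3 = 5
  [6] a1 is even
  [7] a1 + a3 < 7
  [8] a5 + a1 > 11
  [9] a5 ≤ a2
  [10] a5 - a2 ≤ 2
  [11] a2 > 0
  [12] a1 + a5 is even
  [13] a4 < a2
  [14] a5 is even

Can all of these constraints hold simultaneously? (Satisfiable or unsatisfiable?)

Satisfiable

Take a1 = 6, a2 = 6, a3 = 0, a4 = 5, a5 = 6. Then constraint 2: a1 - a5 = 0; constraint 3: a5 - a1 = 0, and every other listed constraint is also met.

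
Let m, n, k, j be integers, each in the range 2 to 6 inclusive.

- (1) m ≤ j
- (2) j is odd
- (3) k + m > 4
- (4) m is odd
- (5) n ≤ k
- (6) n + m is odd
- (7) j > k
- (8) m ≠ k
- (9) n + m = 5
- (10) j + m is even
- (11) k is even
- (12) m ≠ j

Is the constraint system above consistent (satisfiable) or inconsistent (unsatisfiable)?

The assignment m = 3, n = 2, k = 4, j = 5 works:
  constraint 2 holds since j = 5 is odd.
  constraint 3 holds since k + m = 7.
  constraint 9 holds since n + m = 5.
The rest check out directly.

Satisfiable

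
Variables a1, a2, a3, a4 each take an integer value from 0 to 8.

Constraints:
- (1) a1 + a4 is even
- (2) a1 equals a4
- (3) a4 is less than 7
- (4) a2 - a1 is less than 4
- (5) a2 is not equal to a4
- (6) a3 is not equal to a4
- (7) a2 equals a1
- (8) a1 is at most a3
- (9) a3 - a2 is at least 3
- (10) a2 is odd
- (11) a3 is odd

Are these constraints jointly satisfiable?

Unsatisfiable

From constraints 2 and 7, a2 = a1 = a4, so a2 = a4. But constraint 5 says a2 ≠ a4. Contradiction.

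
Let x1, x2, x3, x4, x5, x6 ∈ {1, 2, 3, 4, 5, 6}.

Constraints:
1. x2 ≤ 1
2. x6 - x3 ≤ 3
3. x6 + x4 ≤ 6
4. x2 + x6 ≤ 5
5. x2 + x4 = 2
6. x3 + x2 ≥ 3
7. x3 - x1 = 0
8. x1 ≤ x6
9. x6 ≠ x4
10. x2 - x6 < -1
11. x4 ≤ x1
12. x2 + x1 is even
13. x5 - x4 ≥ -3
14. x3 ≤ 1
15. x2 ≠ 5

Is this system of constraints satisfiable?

Unsatisfiable

From constraint 14: x3 ≤ 1. From constraint 1: x2 ≤ 1. Hence x3 + x2 ≤ 2. But constraint 6 requires x3 + x2 ≥ 3, and 3 > 2. Contradiction.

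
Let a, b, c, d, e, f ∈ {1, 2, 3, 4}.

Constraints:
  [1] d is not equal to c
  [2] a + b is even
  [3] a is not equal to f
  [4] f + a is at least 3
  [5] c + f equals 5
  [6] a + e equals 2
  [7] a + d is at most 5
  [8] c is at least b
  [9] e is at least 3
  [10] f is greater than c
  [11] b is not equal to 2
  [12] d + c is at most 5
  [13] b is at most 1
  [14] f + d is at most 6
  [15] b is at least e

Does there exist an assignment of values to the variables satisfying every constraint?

From constraint 9: e ≥ 3. From constraints 13 and 15: e ≤ b and b ≤ 1, so e ≤ 1. But 1 < 3, so no value of e works.

Unsatisfiable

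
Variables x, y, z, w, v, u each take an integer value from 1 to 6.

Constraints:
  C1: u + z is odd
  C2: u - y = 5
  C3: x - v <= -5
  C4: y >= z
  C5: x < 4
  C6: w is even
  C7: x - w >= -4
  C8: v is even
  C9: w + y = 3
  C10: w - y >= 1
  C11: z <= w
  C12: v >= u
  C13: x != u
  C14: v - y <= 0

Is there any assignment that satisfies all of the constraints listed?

Unsatisfiable

Constraints 3, 7, 10, and 14 give x − w ≥ -4, w − y ≥ 1, y − v ≥ 0, v − x ≥ 5.
Adding all 4 inequalities: the left sides telescope to 0, and the right sides sum to (-4) + 1 + 0 + 5 = 2. So 0 ≥ 2, which is false.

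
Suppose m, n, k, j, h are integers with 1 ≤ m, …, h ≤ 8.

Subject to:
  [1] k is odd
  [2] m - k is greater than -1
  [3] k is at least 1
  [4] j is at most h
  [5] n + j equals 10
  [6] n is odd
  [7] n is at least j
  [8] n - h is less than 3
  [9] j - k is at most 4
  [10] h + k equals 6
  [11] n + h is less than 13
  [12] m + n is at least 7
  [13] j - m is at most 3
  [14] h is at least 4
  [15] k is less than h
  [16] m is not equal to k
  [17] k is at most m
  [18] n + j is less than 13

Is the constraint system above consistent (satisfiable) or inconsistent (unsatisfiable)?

Satisfiable

One satisfying assignment is m = 2, n = 5, k = 1, j = 5, h = 5.
For the less obvious constraints — constraint 2: m - k = 1; constraint 5: n + j = 10; constraint 8: n - h = 0 — and the others hold by inspection.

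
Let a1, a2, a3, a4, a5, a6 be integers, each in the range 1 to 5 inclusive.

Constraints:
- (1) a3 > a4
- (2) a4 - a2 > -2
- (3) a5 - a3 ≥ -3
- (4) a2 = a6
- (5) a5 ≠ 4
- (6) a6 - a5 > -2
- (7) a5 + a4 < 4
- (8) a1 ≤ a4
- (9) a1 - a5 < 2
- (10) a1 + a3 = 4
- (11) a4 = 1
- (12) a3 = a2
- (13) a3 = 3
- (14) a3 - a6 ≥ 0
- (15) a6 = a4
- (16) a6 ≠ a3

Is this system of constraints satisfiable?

Constraint 13 fixes a3 = 3 and constraint 11 fixes a4 = 1. Constraints 4, 12, and 15 give a3 = a2 = a6 = a4, so a3 = a4. But 3 ≠ 1 — contradiction.

Unsatisfiable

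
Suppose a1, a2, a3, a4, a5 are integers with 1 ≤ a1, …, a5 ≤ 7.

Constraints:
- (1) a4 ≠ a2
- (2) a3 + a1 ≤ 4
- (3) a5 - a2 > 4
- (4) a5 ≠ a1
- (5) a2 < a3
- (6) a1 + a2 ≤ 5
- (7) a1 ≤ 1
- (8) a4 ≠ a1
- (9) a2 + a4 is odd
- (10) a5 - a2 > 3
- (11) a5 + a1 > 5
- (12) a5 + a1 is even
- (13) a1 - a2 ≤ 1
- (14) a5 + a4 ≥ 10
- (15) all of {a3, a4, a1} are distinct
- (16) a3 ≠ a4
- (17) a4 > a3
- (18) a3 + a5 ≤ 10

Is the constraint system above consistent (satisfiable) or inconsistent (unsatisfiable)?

The assignment a1 = 1, a2 = 1, a3 = 3, a4 = 6, a5 = 7 works:
  constraint 2 holds since a3 + a1 = 4.
  constraint 3 holds since a5 - a2 = 6.
The rest check out directly.

Satisfiable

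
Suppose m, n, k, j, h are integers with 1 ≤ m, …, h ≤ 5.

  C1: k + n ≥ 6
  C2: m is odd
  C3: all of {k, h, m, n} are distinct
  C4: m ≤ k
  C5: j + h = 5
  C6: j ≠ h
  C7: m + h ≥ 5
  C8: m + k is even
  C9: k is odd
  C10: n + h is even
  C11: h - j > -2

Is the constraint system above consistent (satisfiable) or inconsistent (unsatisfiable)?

Satisfiable

The assignment m = 3, n = 4, k = 5, j = 3, h = 2 works:
  constraint 1 holds since k + n = 9.
  constraint 5 holds since j + h = 5.
  constraint 7 holds since m + h = 5.
The rest check out directly.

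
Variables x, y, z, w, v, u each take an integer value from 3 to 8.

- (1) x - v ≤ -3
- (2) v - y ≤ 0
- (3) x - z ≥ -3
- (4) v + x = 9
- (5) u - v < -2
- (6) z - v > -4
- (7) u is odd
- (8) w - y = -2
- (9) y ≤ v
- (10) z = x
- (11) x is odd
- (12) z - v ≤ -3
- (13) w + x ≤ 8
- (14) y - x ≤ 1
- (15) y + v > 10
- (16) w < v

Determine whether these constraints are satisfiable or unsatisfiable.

Unsatisfiable

Constraints 1, 2, and 14 give v − x ≥ 3, x − y ≥ -1, y − v ≥ 0.
Adding all 3 inequalities: the left sides telescope to 0, and the right sides sum to 3 + (-1) + 0 = 2. So 0 ≥ 2, which is false.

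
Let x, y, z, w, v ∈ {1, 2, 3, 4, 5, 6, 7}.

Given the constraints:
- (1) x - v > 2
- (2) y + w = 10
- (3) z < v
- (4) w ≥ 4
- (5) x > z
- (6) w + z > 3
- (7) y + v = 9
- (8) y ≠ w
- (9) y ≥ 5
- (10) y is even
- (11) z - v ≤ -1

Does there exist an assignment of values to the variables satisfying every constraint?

Try x = 6, y = 6, z = 1, w = 4, v = 3.
Check constraint 1: x - v = 3; constraint 2: y + w = 10. The remaining constraints are straightforward to verify.

Satisfiable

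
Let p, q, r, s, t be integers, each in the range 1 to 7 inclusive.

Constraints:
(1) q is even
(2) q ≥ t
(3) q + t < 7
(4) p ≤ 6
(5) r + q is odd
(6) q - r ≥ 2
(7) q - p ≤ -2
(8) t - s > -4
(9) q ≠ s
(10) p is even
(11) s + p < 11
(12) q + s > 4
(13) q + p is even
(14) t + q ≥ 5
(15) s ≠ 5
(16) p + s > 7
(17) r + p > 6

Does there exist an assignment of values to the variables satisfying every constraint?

Satisfiable

One satisfying assignment is p = 6, q = 4, r = 1, s = 2, t = 1.
For the less obvious constraints — constraint 3: q + t = 5; constraint 6: q - r = 3 — and the others hold by inspection.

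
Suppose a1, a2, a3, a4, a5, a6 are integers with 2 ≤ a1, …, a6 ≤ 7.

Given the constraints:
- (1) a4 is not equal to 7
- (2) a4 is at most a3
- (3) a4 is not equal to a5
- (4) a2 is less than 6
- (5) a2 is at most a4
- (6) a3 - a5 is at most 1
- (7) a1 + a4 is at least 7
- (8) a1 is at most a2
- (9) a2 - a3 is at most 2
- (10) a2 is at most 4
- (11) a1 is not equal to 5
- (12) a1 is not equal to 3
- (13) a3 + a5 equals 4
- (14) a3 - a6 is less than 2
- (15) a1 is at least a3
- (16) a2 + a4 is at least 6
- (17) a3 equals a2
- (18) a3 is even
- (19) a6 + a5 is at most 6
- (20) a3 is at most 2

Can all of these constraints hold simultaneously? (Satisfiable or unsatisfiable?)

Unsatisfiable

From constraints 8 and 10: a1 ≤ a2 ≤ 4. From constraints 2 and 20: a4 ≤ a3 ≤ 2. Hence a1 + a4 ≤ 6. But constraint 7 requires a1 + a4 ≥ 7, and 7 > 6. Contradiction.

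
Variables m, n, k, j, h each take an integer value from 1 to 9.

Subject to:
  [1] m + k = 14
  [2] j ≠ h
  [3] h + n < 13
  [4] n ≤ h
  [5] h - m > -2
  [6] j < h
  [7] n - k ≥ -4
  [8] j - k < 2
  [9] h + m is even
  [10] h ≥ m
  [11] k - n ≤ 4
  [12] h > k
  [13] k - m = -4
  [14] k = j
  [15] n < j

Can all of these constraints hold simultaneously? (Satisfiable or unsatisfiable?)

Satisfiable

Setting (m, n, k, j, h) = (9, 1, 5, 5, 9) satisfies everything: constraint 1: m + k = 14; constraint 3: h + n = 10, and the others follow.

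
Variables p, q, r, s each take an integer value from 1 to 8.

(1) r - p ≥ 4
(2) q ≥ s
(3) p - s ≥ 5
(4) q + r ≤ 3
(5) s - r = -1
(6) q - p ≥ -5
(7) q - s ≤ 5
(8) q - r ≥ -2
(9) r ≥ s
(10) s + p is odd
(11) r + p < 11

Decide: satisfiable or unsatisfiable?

Unsatisfiable

Constraints 1, 3, 7, and 8 give p − s ≥ 5, s − q ≥ -5, q − r ≥ -2, r − p ≥ 4.
Adding all 4 inequalities: the left sides telescope to 0, and the right sides sum to 5 + (-5) + (-2) + 4 = 2. So 0 ≥ 2, which is false.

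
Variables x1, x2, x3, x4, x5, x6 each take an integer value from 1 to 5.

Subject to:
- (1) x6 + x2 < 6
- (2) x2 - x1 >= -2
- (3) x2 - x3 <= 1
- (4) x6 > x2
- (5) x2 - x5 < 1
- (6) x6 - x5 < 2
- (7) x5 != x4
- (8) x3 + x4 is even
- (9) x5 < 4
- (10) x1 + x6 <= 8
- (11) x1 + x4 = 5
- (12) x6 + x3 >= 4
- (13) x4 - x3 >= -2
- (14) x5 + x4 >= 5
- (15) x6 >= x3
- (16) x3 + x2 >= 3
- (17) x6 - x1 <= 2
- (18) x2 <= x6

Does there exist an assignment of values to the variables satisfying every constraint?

One satisfying assignment is x1 = 3, x2 = 2, x3 = 2, x4 = 2, x5 = 3, x6 = 3.
For the less obvious constraints — constraint 1: x6 + x2 = 5; constraint 2: x2 - x1 = -1 — and the others hold by inspection.

Satisfiable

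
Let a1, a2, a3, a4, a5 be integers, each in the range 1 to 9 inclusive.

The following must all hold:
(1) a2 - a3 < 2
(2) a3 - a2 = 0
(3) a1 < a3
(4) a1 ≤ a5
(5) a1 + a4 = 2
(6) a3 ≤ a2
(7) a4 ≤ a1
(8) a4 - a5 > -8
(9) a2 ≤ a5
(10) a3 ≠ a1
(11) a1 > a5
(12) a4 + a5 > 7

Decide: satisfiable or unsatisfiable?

Constraints 3, 6, 9, and 11 give a2 ≤ a5, a5 < a1, a1 < a3, a3 ≤ a2. Chaining: a2 ≤ a5 < a1 < a3 ≤ a2, which forces a2 < a2 — impossible.

Unsatisfiable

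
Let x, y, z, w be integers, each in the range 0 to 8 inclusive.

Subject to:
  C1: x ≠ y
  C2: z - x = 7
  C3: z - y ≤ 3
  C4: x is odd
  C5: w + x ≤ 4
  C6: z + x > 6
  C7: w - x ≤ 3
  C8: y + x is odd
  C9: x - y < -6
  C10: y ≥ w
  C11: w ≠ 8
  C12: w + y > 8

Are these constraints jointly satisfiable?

Try x = 1, y = 8, z = 8, w = 1.
Check constraint 2: z - x = 7; constraint 3: z - y = 0; constraint 5: w + x = 2. The remaining constraints are straightforward to verify.

Satisfiable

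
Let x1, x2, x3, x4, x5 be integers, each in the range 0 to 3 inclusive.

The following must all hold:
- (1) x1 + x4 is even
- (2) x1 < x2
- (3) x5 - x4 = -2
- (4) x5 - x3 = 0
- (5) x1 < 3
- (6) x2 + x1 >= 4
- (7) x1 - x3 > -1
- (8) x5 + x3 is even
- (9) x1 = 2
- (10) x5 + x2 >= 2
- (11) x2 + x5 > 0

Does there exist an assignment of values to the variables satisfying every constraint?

Satisfiable

The assignment x1 = 2, x2 = 3, x3 = 0, x4 = 2, x5 = 0 works:
  constraint 3 holds since x5 - x4 = -2.
  constraint 4 holds since x5 - x3 = 0.
  constraint 6 holds since x2 + x1 = 5.
The rest check out directly.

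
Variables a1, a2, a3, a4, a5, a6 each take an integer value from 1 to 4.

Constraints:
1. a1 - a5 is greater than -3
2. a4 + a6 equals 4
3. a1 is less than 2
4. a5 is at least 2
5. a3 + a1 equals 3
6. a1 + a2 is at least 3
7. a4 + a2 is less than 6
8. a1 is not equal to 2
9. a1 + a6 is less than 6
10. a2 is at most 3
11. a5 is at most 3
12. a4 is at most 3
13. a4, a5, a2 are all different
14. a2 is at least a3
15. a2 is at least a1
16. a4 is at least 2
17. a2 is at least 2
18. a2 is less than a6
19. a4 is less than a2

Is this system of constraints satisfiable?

Constraints 4, 10, 11, 12, 16, and 17 confine each of a4, a5, a2 to the 2 values {2, 3}.
Constraint 13 requires all 3 of them to be distinct, but only 2 values are available — impossible by the pigeonhole principle.

Unsatisfiable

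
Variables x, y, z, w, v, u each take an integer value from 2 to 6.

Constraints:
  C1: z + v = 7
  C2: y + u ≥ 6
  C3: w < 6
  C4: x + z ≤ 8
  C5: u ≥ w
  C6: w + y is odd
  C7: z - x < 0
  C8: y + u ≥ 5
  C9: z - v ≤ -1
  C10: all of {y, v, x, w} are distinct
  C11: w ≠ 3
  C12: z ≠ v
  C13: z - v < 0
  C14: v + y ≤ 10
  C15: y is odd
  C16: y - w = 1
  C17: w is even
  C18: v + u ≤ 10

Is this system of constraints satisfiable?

Satisfiable

The assignment x = 4, y = 3, z = 2, w = 2, v = 5, u = 3 works:
  constraint 1 holds since z + v = 7.
  constraint 2 holds since y + u = 6.
  constraint 4 holds since x + z = 6.
The rest check out directly.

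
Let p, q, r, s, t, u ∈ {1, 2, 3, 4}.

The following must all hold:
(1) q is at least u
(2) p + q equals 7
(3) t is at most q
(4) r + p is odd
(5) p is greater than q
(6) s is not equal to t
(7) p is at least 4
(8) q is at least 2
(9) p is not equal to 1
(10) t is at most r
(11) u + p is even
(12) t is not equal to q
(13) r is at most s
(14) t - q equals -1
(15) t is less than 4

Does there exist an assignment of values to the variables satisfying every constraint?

Satisfiable

Try p = 4, q = 3, r = 3, s = 4, t = 2, u = 2.
Check constraint 2: p + q = 7; constraint 14: t - q = -1. The remaining constraints are straightforward to verify.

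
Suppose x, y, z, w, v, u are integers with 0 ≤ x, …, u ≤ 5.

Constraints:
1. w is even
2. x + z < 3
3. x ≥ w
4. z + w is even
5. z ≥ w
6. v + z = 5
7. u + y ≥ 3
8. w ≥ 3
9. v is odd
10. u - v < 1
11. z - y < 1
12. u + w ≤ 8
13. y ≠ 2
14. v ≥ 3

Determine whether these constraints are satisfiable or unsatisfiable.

From constraint 14: v ≥ 3. From constraints 5 and 8: z ≥ w ≥ 3. Hence v + z ≥ 6. But constraint 6 requires v + z = 5, and 5 < 6. Contradiction.

Unsatisfiable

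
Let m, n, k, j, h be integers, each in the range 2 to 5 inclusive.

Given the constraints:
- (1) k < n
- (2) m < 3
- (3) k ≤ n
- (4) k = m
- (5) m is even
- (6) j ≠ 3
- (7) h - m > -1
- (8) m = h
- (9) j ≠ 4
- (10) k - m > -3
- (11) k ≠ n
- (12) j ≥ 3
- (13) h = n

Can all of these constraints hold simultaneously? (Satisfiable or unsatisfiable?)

From constraints 4, 8, and 13, k = m = h = n, so k = n. But constraint 11 says k ≠ n. Contradiction.

Unsatisfiable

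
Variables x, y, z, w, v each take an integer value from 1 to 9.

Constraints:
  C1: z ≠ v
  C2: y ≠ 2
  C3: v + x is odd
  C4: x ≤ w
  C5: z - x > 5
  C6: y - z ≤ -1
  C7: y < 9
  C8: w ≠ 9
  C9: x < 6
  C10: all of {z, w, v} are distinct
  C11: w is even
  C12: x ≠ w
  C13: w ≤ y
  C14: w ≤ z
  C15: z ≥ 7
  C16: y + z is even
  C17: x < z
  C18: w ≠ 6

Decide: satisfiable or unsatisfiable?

The assignment x = 2, y = 4, z = 8, w = 4, v = 3 works:
  constraint 5 holds since z - x = 6.
  constraint 6 holds since y - z = -4.
  constraint 10 holds since values 8, 4, 3 are distinct.
The rest check out directly.

Satisfiable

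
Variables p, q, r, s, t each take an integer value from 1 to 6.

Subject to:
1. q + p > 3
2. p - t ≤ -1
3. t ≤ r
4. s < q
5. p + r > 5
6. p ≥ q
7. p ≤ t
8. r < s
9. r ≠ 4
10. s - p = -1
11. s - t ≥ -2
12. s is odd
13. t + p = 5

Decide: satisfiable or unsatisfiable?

Unsatisfiable

Constraints 3, 4, 6, 7, and 8 give r < s, s < q, q ≤ p, p ≤ t, t ≤ r. Chaining: r < s < q ≤ p ≤ t ≤ r, which forces r < r — impossible.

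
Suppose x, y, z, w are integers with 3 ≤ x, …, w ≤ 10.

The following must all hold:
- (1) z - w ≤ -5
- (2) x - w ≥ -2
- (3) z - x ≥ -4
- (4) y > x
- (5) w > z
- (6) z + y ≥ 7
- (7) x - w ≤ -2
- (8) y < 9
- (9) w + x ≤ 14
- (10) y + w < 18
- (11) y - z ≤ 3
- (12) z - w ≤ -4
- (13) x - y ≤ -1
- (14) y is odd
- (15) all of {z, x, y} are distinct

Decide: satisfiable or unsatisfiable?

Constraints 1, 2, 11, and 13 give x − w ≥ -2, w − z ≥ 5, z − y ≥ -3, y − x ≥ 1.
Adding all 4 inequalities: the left sides telescope to 0, and the right sides sum to (-2) + 5 + (-3) + 1 = 1. So 0 ≥ 1, which is false.

Unsatisfiable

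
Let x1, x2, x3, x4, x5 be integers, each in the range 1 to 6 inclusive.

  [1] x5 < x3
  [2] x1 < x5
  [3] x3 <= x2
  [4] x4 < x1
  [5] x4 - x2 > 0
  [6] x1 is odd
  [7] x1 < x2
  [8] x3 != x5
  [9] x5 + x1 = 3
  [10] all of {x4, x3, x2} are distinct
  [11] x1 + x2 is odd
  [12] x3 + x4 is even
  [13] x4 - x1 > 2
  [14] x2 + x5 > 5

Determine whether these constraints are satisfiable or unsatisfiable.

Constraints 1, 2, 3, 4, and 5 give x3 ≤ x2, x2 < x4, x4 < x1, x1 < x5, x5 < x3. Chaining: x3 ≤ x2 < x4 < x1 < x5 < x3, which forces x3 < x3 — impossible.

Unsatisfiable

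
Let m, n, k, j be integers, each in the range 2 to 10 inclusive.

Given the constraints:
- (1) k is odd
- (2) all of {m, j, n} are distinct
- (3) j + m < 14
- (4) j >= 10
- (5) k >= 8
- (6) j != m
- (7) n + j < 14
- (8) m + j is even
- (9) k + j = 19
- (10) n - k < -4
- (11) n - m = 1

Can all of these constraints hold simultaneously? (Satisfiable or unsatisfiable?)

Try m = 2, n = 3, k = 9, j = 10.
Check constraint 3: j + m = 12; constraint 7: n + j = 13. The remaining constraints are straightforward to verify.

Satisfiable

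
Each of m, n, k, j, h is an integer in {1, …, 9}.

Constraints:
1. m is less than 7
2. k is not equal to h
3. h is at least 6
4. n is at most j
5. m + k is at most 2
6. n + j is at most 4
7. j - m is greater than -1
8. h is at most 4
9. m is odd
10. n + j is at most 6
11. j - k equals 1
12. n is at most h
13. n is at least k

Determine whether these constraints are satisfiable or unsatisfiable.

Unsatisfiable

From constraint 3: h ≥ 6. From constraint 8: h ≤ 4. But 4 < 6, so no value of h works.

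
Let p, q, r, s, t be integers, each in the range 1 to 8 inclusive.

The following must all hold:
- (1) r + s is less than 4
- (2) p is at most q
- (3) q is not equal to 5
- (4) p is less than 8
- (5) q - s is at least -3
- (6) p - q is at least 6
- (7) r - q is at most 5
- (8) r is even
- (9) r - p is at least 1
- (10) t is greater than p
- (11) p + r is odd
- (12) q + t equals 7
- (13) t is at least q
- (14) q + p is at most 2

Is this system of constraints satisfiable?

Constraints 6, 7, and 9 give q − r ≥ -5, r − p ≥ 1, p − q ≥ 6.
Adding all 3 inequalities: the left sides telescope to 0, and the right sides sum to (-5) + 1 + 6 = 2. So 0 ≥ 2, which is false.

Unsatisfiable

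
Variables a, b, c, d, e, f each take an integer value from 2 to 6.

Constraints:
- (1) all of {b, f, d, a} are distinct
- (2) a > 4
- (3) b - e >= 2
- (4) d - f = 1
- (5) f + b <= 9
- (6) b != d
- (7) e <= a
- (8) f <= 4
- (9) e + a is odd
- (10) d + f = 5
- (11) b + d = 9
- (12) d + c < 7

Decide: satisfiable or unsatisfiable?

Setting (a, b, c, d, e, f) = (5, 6, 3, 3, 2, 2) satisfies everything: constraint 3: b - e = 4; constraint 4: d - f = 1; constraint 5: f + b = 8, and the others follow.

Satisfiable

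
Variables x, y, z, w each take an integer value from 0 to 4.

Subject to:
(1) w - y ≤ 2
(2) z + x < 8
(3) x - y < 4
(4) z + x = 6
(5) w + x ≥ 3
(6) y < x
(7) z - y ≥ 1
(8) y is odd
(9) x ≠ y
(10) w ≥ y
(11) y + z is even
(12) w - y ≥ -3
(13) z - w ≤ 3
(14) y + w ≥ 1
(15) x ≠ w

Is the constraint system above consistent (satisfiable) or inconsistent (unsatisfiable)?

Take x = 3, y = 1, z = 3, w = 1. Then constraint 1: w - y = 0; constraint 2: z + x = 6; constraint 3: x - y = 2, and every other listed constraint is also met.

Satisfiable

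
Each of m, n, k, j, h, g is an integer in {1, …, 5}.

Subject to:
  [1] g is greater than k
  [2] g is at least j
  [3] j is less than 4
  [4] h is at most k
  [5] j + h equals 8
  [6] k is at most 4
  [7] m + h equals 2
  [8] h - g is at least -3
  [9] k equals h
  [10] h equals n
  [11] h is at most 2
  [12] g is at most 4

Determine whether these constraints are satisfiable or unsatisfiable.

From constraints 2 and 12: j ≤ g ≤ 4. From constraint 11: h ≤ 2. Hence j + h ≤ 6. But constraint 5 requires j + h = 8, and 8 > 6. Contradiction.

Unsatisfiable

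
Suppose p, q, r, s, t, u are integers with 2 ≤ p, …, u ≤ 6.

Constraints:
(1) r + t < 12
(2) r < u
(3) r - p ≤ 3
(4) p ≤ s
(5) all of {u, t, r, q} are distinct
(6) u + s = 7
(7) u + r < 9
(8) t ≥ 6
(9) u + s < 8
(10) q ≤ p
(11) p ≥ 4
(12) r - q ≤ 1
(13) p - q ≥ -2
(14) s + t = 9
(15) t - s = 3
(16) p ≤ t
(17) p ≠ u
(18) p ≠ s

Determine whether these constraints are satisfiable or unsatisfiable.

From constraints 4 and 11: s ≥ p ≥ 4. From constraint 8: t ≥ 6. Hence s + t ≥ 10. But constraint 14 requires s + t = 9, and 9 < 10. Contradiction.

Unsatisfiable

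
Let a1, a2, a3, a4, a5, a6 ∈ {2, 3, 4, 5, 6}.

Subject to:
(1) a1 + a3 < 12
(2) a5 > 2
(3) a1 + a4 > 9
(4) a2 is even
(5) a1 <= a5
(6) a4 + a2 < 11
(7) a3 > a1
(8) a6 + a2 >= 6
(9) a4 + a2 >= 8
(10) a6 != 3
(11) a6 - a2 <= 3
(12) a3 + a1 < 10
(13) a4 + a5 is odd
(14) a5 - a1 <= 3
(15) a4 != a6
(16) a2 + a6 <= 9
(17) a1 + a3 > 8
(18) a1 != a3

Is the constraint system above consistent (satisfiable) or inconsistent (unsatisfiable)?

Satisfiable

Take a1 = 4, a2 = 2, a3 = 5, a4 = 6, a5 = 5, a6 = 4. Then constraint 1: a1 + a3 = 9; constraint 3: a1 + a4 = 10, and every other listed constraint is also met.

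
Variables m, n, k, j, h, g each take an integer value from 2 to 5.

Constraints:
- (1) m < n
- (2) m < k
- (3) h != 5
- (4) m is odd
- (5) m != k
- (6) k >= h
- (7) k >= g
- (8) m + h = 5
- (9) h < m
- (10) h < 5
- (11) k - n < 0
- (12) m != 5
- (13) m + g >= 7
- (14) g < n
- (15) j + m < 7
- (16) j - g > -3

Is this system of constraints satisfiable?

Satisfiable

Try m = 3, n = 5, k = 4, j = 2, h = 2, g = 4.
Check constraint 8: m + h = 5; constraint 11: k - n = -1; constraint 13: m + g = 7. The remaining constraints are straightforward to verify.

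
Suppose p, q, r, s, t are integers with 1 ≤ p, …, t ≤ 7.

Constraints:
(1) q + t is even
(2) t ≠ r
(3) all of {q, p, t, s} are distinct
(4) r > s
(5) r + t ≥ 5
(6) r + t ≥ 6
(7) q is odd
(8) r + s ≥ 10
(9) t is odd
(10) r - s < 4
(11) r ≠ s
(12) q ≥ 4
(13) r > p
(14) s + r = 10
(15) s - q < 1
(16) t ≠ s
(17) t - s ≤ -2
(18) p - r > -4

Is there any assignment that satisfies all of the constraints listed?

Satisfiable

Setting (p, q, r, s, t) = (3, 5, 6, 4, 1) satisfies everything: constraint 5: r + t = 7; constraint 6: r + t = 7, and the others follow.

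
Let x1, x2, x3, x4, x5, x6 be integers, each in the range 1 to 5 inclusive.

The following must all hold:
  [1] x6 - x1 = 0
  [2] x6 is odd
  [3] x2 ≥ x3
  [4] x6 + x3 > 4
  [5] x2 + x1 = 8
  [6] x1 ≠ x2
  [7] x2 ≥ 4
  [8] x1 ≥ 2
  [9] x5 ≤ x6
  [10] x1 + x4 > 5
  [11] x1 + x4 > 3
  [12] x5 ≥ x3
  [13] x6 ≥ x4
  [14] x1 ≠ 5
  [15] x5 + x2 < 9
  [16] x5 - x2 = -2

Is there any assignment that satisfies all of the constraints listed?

The assignment x1 = 3, x2 = 5, x3 = 3, x4 = 3, x5 = 3, x6 = 3 works:
  constraint 1 holds since x6 - x1 = 0.
  constraint 4 holds since x6 + x3 = 6.
The rest check out directly.

Satisfiable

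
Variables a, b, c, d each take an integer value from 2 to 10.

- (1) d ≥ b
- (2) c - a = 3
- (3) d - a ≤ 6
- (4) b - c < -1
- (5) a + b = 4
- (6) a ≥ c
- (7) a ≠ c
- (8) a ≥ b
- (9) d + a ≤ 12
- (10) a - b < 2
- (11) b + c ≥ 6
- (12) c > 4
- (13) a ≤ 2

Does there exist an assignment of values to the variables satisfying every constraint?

Unsatisfiable

From constraint 12: c ≥ 5. From constraints 6 and 13: c ≤ a and a ≤ 2, so c ≤ 2. But 2 < 5, so no value of c works.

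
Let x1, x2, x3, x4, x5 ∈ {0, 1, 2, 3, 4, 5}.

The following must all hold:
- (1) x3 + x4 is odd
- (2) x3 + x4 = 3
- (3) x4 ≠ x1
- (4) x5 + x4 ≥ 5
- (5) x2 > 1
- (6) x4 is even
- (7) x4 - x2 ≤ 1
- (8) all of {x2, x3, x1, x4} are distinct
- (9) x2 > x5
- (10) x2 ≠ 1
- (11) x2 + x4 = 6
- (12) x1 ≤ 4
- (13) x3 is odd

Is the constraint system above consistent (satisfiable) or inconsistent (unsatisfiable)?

Satisfiable

The assignment x1 = 0, x2 = 4, x3 = 1, x4 = 2, x5 = 3 works:
  constraint 2 holds since x3 + x4 = 3.
  constraint 4 holds since x5 + x4 = 5.
  constraint 7 holds since x4 - x2 = -2.
The rest check out directly.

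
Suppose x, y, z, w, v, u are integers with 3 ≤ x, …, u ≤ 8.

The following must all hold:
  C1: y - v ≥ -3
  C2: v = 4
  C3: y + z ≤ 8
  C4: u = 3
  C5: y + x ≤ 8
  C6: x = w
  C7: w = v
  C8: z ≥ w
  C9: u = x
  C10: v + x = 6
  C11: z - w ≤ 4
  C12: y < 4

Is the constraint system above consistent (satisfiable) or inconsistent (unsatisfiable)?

Unsatisfiable

Constraint 4 fixes u = 3 and constraint 2 fixes v = 4. Constraints 6, 7, and 9 give u = x = w = v, so u = v. But 3 ≠ 4 — contradiction.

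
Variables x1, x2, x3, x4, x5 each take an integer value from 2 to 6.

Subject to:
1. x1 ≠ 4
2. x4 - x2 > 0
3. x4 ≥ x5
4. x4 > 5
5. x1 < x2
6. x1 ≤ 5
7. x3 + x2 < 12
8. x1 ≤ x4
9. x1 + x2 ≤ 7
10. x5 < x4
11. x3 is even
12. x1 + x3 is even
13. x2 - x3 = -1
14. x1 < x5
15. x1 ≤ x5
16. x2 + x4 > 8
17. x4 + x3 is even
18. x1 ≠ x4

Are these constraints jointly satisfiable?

Satisfiable

Setting (x1, x2, x3, x4, x5) = (2, 5, 6, 6, 5) satisfies everything: constraint 2: x4 - x2 = 1; constraint 7: x3 + x2 = 11; constraint 9: x1 + x2 = 7, and the others follow.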